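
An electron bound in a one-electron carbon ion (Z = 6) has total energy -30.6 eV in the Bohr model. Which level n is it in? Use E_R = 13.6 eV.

4

E_n = −E_R Z²/n² ⇒ n² = E_R Z²/(−E_n) = 13.6 × 6² / 30.6 ≈ 16.00
n = 4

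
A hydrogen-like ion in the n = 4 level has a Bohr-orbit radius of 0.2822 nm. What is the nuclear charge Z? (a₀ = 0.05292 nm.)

3

r_n = n²a₀/Z ⇒ Z = n²a₀/r = 4² × 0.05292 / 0.2822 ≈ 3.00
Z = 3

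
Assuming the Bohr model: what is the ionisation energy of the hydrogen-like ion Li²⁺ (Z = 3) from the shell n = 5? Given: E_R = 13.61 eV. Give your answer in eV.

E_n = −E_R·Z²/n² = −13.61 × 3²/5² eV = -4.900 eV
Ionisation energy = −E_n = 4.900 eV

4.900 eV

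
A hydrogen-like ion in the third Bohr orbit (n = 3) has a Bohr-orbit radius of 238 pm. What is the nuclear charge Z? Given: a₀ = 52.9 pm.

2

r_n = n²a₀/Z ⇒ Z = n²a₀/r = 3² × 52.9 / 238 ≈ 2.00
Z = 2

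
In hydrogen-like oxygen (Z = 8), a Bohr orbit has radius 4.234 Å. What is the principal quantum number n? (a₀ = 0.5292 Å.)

8

r_n = n²a₀/Z ⇒ n² = rZ/a₀ = 4.234 × 8 / 0.5292 ≈ 64.01
n = 8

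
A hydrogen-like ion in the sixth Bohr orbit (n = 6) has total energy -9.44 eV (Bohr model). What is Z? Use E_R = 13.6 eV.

E_n = −E_R Z²/n² ⇒ Z² = −E_n n²/E_R = 9.44 × 6² / 13.6 ≈ 24.99
Z = 5

5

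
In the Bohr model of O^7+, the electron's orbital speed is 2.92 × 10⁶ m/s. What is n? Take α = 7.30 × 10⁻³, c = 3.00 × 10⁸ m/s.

v_n = Zαc/n ⇒ n = Zαc/v = 8 × 0.00730 × 3.00 × 10⁸ / 2.92 × 10⁶ ≈ 6.00
n = 6

6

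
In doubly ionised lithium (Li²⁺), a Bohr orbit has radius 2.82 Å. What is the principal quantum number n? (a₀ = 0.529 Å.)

4

r_n = n²a₀/Z ⇒ n² = rZ/a₀ = 2.82 × 3 / 0.529 ≈ 15.99
n = 4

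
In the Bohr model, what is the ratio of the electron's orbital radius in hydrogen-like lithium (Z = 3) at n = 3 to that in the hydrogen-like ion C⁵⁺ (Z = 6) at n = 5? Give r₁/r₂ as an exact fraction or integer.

18/25

r ∝ Z^-1 · n^2
r₁/r₂ = (3/6)^-1 · (3/5)^2 = 18/25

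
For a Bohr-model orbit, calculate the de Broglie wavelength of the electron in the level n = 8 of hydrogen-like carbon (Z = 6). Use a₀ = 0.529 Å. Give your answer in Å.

4.43 Å

The Bohr quantisation condition is nλ = 2πr_n.
r_n = n²a₀/Z = 5.64 Å
λ = 2πr_n/n = 2π·5.64/8 = 4.43 Å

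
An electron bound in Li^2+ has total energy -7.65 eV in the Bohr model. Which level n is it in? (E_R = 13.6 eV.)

4

E_n = −E_R Z²/n² ⇒ n² = E_R Z²/(−E_n) = 13.6 × 3² / 7.65 ≈ 16.00
n = 4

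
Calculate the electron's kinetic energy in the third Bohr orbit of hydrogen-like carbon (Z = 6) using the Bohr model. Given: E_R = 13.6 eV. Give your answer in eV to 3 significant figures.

For a Coulomb orbit the virial theorem gives K = −E_n.
E_n = −E_R·Z²/n², so K = E_R·Z²/n² = 13.6 × 6²/3² = 54.4 eV

54.4 eV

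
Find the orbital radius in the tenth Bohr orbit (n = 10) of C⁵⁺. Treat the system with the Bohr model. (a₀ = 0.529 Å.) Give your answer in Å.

8.82 Å

r_n = n²a₀/Z = 10² × 0.529 / 6
    = 100 × 0.529 / 6 = 8.82 Å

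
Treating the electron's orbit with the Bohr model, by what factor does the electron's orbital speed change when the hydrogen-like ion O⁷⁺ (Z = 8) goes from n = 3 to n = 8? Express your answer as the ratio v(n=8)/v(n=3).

v ∝ Z^1 · n^-1; with Z fixed, v ∝ n^-1.
v(n=8)/v(n=3) = (8/3)^-1 = 3/8

3/8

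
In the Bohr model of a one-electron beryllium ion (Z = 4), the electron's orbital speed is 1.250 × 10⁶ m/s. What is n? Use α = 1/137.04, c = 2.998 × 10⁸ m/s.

v_n = Zαc/n ⇒ n = Zαc/v = 4 × 0.007297 × 2.998 × 10⁸ / 1.250 × 10⁶ ≈ 7.00
n = 7

7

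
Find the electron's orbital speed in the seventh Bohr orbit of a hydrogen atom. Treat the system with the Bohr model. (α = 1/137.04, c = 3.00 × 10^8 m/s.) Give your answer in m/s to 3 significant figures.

3.13 × 10^5 m/s

v_n = Zαc/n = 1 × 0.00730 × 3.00 × 10^8 / 7
    = 3.13 × 10^5 m/s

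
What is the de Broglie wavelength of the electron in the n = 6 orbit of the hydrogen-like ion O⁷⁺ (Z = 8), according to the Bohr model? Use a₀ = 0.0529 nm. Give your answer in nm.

The Bohr quantisation condition is nλ = 2πr_n.
r_n = n²a₀/Z = 0.238 nm
λ = 2πr_n/n = 2π·0.238/6 = 0.249 nm

0.249 nm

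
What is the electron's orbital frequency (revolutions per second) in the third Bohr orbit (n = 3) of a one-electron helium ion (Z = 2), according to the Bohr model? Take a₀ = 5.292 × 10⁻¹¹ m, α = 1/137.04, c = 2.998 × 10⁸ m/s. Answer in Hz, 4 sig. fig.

r = n²a₀/Z = 2.381 × 10⁻¹⁰ m, v = Zαc/n = 1.458 × 10⁶ m/s
f = v/(2πr) = 9.747 × 10¹⁴ Hz

9.747 × 10¹⁴ Hz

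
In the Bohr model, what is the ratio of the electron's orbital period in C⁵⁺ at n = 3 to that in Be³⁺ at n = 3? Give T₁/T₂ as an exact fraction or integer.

4/9

T ∝ Z^-2 · n^3
T₁/T₂ = (6/4)^-2 · (3/3)^3 = 4/9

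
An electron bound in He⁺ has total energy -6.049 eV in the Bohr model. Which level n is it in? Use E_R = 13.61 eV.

E_n = −E_R Z²/n² ⇒ n² = E_R Z²/(−E_n) = 13.61 × 2² / 6.049 ≈ 9.00
n = 3

3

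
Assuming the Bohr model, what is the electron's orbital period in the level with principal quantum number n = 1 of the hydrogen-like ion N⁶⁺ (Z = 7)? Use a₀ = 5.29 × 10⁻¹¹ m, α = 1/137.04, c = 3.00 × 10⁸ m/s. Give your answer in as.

3.10 as

r = n²a₀/Z = 1²·5.29 × 10⁻¹¹/7 = 7.56 × 10⁻¹² m
v = Zαc/n = 7·0.00730·3.00 × 10⁸/1 = 1.53 × 10⁷ m/s
T = 2πr/v = 3.10 × 10⁻¹⁸ s = 3.10 as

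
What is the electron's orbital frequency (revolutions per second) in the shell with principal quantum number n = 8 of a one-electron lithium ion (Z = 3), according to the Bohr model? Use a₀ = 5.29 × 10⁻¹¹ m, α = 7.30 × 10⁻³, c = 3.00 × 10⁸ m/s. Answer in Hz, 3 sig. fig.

r = n²a₀/Z = 1.13 × 10⁻⁹ m, v = Zαc/n = 8.21 × 10⁵ m/s
f = v/(2πr) = 1.16 × 10¹⁴ Hz

1.16 × 10¹⁴ Hz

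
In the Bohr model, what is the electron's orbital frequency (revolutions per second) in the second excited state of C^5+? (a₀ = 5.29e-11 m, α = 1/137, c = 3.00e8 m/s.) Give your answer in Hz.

8.78e15 Hz

r = n²a₀/Z = 7.94e-11 m, v = Zαc/n = 4.38e6 m/s
f = v/(2πr) = 8.78e15 Hz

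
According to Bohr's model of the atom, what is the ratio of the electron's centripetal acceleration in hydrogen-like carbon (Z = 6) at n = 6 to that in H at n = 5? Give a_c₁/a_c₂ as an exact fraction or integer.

625/6

a_c ∝ Z^3 · n^-4
a_c₁/a_c₂ = (6/1)^3 · (6/5)^-4 = 625/6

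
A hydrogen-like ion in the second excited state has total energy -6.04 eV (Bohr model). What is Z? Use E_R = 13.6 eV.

2

E_n = −E_R Z²/n² ⇒ Z² = −E_n n²/E_R = 6.04 × 3² / 13.6 ≈ 4.00
Z = 2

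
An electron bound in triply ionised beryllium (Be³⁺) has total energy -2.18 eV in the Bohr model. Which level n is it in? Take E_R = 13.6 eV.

10

E_n = −E_R Z²/n² ⇒ n² = E_R Z²/(−E_n) = 13.6 × 4² / 2.18 ≈ 99.82
n = 10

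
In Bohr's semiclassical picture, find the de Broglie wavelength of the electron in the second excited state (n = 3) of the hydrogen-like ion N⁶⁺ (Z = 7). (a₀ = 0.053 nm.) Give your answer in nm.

The Bohr quantisation condition is nλ = 2πr_n.
r_n = n²a₀/Z = 0.068 nm
λ = 2πr_n/n = 2π·0.068/3 = 0.14 nm

0.14 nm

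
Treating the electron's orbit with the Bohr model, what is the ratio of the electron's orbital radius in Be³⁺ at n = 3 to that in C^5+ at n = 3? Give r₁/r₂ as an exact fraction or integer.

r ∝ Z^-1 · n^2
r₁/r₂ = (4/6)^-1 · (3/3)^2 = 3/2

3/2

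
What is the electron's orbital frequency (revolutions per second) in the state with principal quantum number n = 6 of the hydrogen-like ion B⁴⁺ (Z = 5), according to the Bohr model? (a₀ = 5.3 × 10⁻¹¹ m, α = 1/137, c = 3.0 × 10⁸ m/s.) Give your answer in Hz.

7.6 × 10¹⁴ Hz

r = n²a₀/Z = 3.8 × 10⁻¹⁰ m, v = Zαc/n = 1.8 × 10⁶ m/s
f = v/(2πr) = 7.6 × 10¹⁴ Hz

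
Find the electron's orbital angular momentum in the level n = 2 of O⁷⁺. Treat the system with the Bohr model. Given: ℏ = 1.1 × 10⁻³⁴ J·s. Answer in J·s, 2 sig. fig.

2.2 × 10⁻³⁴ J·s

L_n = nℏ = 2 × 1.1 × 10⁻³⁴ = 2.2 × 10⁻³⁴ J·s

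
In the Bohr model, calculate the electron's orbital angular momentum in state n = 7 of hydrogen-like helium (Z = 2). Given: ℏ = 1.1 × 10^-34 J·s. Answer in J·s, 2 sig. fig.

L_n = nℏ = 7 × 1.1 × 10^-34 = 7.7 × 10^-34 J·s

7.7 × 10^-34 J·s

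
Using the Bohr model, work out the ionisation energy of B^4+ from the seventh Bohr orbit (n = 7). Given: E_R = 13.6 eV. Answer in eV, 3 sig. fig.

E_n = −E_R·Z²/n² = −13.6 × 5²/7² eV = -6.94 eV
Ionisation energy = −E_n = 6.94 eV

6.94 eV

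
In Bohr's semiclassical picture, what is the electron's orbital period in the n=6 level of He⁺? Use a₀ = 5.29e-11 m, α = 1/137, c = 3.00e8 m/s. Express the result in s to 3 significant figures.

8.20e-15 s

r = n²a₀/Z = 6²·5.29e-11/2 = 9.52e-10 m
v = Zαc/n = 2·0.00730·3.00e8/6 = 7.30e5 m/s
T = 2πr/v = 8.20e-15 s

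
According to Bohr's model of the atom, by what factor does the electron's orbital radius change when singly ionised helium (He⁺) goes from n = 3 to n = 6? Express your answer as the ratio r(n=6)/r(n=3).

r ∝ Z^-1 · n^2; with Z fixed, r ∝ n^2.
r(n=6)/r(n=3) = (6/3)^2 = 4

4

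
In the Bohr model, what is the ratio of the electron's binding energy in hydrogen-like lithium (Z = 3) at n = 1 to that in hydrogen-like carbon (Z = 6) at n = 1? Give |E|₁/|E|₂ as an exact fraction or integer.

1/4

|E| ∝ Z^2 · n^-2
|E|₁/|E|₂ = (3/6)^2 · (1/1)^-2 = 1/4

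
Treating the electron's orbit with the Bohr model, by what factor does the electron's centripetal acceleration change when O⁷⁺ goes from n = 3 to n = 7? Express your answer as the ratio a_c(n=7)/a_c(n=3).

81/2401

a_c ∝ Z^3 · n^-4; with Z fixed, a_c ∝ n^-4.
a_c(n=7)/a_c(n=3) = (7/3)^-4 = 81/2401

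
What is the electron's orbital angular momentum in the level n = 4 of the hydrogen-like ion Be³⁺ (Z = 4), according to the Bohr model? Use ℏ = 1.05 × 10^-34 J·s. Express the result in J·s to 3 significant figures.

L_n = nℏ = 4 × 1.05 × 10^-34 = 4.20 × 10^-34 J·s

4.20 × 10^-34 J·s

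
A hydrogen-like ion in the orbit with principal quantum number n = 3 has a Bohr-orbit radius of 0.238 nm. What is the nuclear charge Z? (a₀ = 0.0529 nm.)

r_n = n²a₀/Z ⇒ Z = n²a₀/r = 3² × 0.0529 / 0.238 ≈ 2.00
Z = 2

2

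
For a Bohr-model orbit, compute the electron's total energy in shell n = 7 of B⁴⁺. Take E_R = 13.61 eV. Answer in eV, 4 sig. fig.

E_n = −E_R·Z²/n² = −13.61 × 5²/7² = -6.944 eV

-6.944 eV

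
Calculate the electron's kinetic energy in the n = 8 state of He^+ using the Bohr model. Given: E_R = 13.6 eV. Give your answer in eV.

For a Coulomb orbit the virial theorem gives K = −E_n.
E_n = −E_R·Z²/n², so K = E_R·Z²/n² = 13.6 × 2²/8² = 0.850 eV

0.850 eV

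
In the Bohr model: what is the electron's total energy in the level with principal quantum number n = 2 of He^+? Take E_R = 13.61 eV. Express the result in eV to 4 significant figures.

E_n = −E_R·Z²/n² = −13.61 × 2²/2² = -13.61 eV

-13.61 eV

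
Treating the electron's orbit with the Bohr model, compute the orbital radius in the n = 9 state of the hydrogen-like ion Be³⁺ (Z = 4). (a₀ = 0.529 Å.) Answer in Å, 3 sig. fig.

10.7 Å

r_n = n²a₀/Z = 9² × 0.529 / 4
    = 81 × 0.529 / 4 = 10.7 Å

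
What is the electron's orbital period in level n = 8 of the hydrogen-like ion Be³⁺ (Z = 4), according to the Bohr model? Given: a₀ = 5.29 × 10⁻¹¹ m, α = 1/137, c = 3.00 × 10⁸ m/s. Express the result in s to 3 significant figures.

4.86 × 10⁻¹⁵ s

r = n²a₀/Z = 8²·5.29 × 10⁻¹¹/4 = 8.46 × 10⁻¹⁰ m
v = Zαc/n = 4·0.00730·3.00 × 10⁸/8 = 1.09 × 10⁶ m/s
T = 2πr/v = 4.86 × 10⁻¹⁵ s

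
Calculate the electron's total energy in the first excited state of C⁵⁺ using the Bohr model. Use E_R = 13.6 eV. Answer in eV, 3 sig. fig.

-122 eV

E_n = −E_R·Z²/n² = −13.6 × 6²/2² = -122 eV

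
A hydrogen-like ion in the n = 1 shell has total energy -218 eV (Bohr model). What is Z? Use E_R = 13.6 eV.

4

E_n = −E_R Z²/n² ⇒ Z² = −E_n n²/E_R = 218 × 1² / 13.6 ≈ 16.03
Z = 4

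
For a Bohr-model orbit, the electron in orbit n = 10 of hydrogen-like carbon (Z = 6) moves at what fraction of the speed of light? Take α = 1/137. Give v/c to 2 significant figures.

v_n = Zαc/n, so v/c = Zα/n = 6 × 0.0073 / 10 = 0.0044

0.0044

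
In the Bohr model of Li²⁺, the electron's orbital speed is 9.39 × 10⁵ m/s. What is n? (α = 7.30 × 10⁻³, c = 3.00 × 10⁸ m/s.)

v_n = Zαc/n ⇒ n = Zαc/v = 3 × 0.00730 × 3.00 × 10⁸ / 9.39 × 10⁵ ≈ 7.00
n = 7

7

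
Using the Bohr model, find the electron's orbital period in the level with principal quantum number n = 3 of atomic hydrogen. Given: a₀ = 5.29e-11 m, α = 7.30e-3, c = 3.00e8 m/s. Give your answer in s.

4.10e-15 s

r = n²a₀/Z = 3²·5.29e-11/1 = 4.76e-10 m
v = Zαc/n = 1·0.00730·3.00e8/3 = 7.30e5 m/s
T = 2πr/v = 4.10e-15 s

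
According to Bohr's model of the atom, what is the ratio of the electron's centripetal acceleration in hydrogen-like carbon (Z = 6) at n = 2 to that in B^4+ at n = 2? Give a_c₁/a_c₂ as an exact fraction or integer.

a_c ∝ Z^3 · n^-4
a_c₁/a_c₂ = (6/5)^3 · (2/2)^-4 = 216/125

216/125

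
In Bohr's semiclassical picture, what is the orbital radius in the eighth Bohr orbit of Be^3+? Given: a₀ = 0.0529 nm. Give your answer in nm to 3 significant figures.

r_n = n²a₀/Z = 8² × 0.0529 / 4
    = 64 × 0.0529 / 4 = 0.846 nm

0.846 nm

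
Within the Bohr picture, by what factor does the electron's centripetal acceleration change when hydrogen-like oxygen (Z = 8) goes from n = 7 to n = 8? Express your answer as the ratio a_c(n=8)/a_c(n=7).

2401/4096

a_c ∝ Z^3 · n^-4; with Z fixed, a_c ∝ n^-4.
a_c(n=8)/a_c(n=7) = (8/7)^-4 = 2401/4096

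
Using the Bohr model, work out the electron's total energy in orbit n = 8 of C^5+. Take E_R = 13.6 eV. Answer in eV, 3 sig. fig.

E_n = −E_R·Z²/n² = −13.6 × 6²/8² = -7.65 eV

-7.65 eV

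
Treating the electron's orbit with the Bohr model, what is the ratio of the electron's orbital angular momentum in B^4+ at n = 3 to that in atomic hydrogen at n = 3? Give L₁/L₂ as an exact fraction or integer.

1

L = nℏ is independent of Z.
L₁/L₂ = n₁/n₂ = 3/3 = 1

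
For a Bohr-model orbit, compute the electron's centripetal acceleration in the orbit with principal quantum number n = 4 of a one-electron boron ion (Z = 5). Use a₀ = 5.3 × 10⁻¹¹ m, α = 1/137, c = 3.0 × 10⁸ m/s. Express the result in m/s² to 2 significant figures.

4.4 × 10²² m/s²

r = n²a₀/Z = 1.7 × 10⁻¹⁰ m, v = Zαc/n = 2.7 × 10⁶ m/s
a = v²/r = (2.7 × 10⁶)² / 1.7 × 10⁻¹⁰ = 4.4 × 10²² m/s²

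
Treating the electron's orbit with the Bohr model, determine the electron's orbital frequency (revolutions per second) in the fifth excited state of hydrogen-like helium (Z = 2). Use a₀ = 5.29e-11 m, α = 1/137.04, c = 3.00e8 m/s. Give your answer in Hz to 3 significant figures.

r = n²a₀/Z = 9.52e-10 m, v = Zαc/n = 7.30e5 m/s
f = v/(2πr) = 1.22e14 Hz

1.22e14 Hz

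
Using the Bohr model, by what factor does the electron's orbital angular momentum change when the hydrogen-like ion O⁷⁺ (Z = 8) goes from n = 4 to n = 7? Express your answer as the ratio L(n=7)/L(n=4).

L = nℏ depends only on n, so L ∝ n.
L(n=7)/L(n=4) = (7/4)^1 = 7/4

7/4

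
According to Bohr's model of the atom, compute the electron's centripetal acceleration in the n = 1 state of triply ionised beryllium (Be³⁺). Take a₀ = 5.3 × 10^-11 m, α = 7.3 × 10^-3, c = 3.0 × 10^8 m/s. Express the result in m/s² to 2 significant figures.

5.8 × 10^24 m/s²

r = n²a₀/Z = 1.3 × 10^-11 m, v = Zαc/n = 8.8 × 10^6 m/s
a = v²/r = (8.8 × 10^6)² / 1.3 × 10^-11 = 5.8 × 10^24 m/s²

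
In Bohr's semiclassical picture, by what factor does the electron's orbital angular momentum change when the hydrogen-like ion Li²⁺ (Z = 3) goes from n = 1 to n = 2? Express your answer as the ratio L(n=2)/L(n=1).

L = nℏ depends only on n, so L ∝ n.
L(n=2)/L(n=1) = (2/1)^1 = 2

2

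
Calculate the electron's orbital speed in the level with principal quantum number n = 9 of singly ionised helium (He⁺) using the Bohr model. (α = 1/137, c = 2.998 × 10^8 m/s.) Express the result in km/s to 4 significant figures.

v_n = Zαc/n = 2 × 0.007299 × 2.998 × 10^8 / 9
    = 486.3 km/s

486.3 km/s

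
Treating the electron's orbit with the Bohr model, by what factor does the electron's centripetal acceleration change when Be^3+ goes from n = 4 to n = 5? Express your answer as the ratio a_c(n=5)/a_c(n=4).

a_c ∝ Z^3 · n^-4; with Z fixed, a_c ∝ n^-4.
a_c(n=5)/a_c(n=4) = (5/4)^-4 = 256/625

256/625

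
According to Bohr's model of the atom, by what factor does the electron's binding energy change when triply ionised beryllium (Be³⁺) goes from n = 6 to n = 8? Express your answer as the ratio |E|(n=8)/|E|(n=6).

9/16

|E| ∝ Z^2 · n^-2; with Z fixed, |E| ∝ n^-2.
|E|(n=8)/|E|(n=6) = (8/6)^-2 = 9/16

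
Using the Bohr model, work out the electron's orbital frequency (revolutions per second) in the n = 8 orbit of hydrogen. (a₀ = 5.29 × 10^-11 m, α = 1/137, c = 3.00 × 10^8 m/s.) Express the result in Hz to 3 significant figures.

r = n²a₀/Z = 3.39 × 10^-9 m, v = Zαc/n = 2.74 × 10^5 m/s
f = v/(2πr) = 1.29 × 10^13 Hz

1.29 × 10^13 Hz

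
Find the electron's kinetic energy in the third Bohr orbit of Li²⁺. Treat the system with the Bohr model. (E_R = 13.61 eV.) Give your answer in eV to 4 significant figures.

For a Coulomb orbit the virial theorem gives K = −E_n.
E_n = −E_R·Z²/n², so K = E_R·Z²/n² = 13.61 × 3²/3² = 13.61 eV

13.61 eV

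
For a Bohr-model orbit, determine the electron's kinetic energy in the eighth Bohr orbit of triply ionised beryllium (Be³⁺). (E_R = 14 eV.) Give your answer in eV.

3.5 eV

For a Coulomb orbit the virial theorem gives K = −E_n.
E_n = −E_R·Z²/n², so K = E_R·Z²/n² = 14 × 4²/8² = 3.5 eV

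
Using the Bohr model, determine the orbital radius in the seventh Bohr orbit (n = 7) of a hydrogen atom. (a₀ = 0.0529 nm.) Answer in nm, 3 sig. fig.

r_n = n²a₀/Z = 7² × 0.0529 / 1
    = 49 × 0.0529 / 1 = 2.59 nm

2.59 nm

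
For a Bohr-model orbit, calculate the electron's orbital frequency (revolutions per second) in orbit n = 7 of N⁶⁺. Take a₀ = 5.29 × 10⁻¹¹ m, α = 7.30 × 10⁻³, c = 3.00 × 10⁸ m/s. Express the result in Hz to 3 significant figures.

r = n²a₀/Z = 3.70 × 10⁻¹⁰ m, v = Zαc/n = 2.19 × 10⁶ m/s
f = v/(2πr) = 9.41 × 10¹⁴ Hz

9.41 × 10¹⁴ Hz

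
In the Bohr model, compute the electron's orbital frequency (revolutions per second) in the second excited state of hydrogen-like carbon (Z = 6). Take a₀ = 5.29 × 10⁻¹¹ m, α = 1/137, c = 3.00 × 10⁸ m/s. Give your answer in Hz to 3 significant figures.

8.78 × 10¹⁵ Hz

r = n²a₀/Z = 7.94 × 10⁻¹¹ m, v = Zαc/n = 4.38 × 10⁶ m/s
f = v/(2πr) = 8.78 × 10¹⁵ Hz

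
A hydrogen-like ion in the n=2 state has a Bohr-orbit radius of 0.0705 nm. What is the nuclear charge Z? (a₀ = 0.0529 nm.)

r_n = n²a₀/Z ⇒ Z = n²a₀/r = 2² × 0.0529 / 0.0705 ≈ 3.00
Z = 3

3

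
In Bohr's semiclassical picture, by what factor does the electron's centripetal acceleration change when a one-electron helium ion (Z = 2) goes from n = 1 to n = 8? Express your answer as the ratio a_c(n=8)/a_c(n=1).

1/4096

a_c ∝ Z^3 · n^-4; with Z fixed, a_c ∝ n^-4.
a_c(n=8)/a_c(n=1) = (8/1)^-4 = 1/4096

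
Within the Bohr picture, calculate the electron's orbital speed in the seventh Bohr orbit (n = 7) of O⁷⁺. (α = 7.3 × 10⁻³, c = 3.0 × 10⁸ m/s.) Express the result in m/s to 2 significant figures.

2.5 × 10⁶ m/s

v_n = Zαc/n = 8 × 0.0073 × 3.0 × 10⁸ / 7
    = 2.5 × 10⁶ m/s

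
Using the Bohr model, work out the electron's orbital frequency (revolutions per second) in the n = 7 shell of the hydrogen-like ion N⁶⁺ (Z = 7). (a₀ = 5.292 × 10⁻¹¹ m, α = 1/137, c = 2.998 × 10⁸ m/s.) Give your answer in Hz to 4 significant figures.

r = n²a₀/Z = 3.704 × 10⁻¹⁰ m, v = Zαc/n = 2.188 × 10⁶ m/s
f = v/(2πr) = 9.402 × 10¹⁴ Hz

9.402 × 10¹⁴ Hz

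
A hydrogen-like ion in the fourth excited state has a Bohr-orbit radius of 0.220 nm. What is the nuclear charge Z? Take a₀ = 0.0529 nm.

6

r_n = n²a₀/Z ⇒ Z = n²a₀/r = 5² × 0.0529 / 0.220 ≈ 6.01
Z = 6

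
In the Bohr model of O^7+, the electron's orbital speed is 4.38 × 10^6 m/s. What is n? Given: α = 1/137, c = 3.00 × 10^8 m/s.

4

v_n = Zαc/n ⇒ n = Zαc/v = 8 × 0.00730 × 3.00 × 10^8 / 4.38 × 10^6 ≈ 4.00
n = 4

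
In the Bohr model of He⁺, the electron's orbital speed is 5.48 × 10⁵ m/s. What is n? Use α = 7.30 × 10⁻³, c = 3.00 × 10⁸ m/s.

v_n = Zαc/n ⇒ n = Zαc/v = 2 × 0.00730 × 3.00 × 10⁸ / 5.48 × 10⁵ ≈ 7.99
n = 8

8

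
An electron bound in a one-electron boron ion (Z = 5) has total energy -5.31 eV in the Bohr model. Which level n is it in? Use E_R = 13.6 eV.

8

E_n = −E_R Z²/n² ⇒ n² = E_R Z²/(−E_n) = 13.6 × 5² / 5.31 ≈ 64.03
n = 8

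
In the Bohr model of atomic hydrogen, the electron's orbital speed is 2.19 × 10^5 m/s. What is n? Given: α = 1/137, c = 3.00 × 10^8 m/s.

v_n = Zαc/n ⇒ n = Zαc/v = 1 × 0.00730 × 3.00 × 10^8 / 2.19 × 10^5 ≈ 10.00
n = 10

10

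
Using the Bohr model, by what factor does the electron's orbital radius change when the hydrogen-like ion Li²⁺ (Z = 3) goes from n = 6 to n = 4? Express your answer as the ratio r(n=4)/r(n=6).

r ∝ Z^-1 · n^2; with Z fixed, r ∝ n^2.
r(n=4)/r(n=6) = (4/6)^2 = 4/9

4/9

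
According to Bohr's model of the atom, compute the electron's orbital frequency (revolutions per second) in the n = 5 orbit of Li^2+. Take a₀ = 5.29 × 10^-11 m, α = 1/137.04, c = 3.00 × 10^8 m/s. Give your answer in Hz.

r = n²a₀/Z = 4.41 × 10^-10 m, v = Zαc/n = 1.31 × 10^6 m/s
f = v/(2πr) = 4.74 × 10^14 Hz

4.74 × 10^14 Hz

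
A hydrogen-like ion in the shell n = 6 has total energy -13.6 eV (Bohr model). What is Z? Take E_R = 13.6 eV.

E_n = −E_R Z²/n² ⇒ Z² = −E_n n²/E_R = 13.6 × 6² / 13.6 ≈ 36.00
Z = 6

6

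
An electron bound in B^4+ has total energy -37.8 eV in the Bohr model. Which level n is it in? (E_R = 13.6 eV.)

3

E_n = −E_R Z²/n² ⇒ n² = E_R Z²/(−E_n) = 13.6 × 5² / 37.8 ≈ 8.99
n = 3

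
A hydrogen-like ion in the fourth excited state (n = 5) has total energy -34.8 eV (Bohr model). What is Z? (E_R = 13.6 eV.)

E_n = −E_R Z²/n² ⇒ Z² = −E_n n²/E_R = 34.8 × 5² / 13.6 ≈ 63.97
Z = 8

8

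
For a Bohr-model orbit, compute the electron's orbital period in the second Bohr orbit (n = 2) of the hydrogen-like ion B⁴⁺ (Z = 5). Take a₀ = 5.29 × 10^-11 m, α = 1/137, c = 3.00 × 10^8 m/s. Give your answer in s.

4.86 × 10^-17 s

r = n²a₀/Z = 2²·5.29 × 10^-11/5 = 4.23 × 10^-11 m
v = Zαc/n = 5·0.00730·3.00 × 10^8/2 = 5.47 × 10^6 m/s
T = 2πr/v = 4.86 × 10^-17 s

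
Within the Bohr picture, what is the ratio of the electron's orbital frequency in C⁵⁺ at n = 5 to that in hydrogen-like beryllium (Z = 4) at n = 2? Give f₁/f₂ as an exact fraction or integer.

f ∝ Z^2 · n^-3
f₁/f₂ = (6/4)^2 · (5/2)^-3 = 18/125

18/125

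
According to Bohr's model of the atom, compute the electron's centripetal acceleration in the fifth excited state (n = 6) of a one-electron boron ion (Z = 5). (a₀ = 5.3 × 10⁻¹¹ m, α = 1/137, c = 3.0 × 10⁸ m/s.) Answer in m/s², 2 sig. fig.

r = n²a₀/Z = 3.8 × 10⁻¹⁰ m, v = Zαc/n = 1.8 × 10⁶ m/s
a = v²/r = (1.8 × 10⁶)² / 3.8 × 10⁻¹⁰ = 8.7 × 10²¹ m/s²

8.7 × 10²¹ m/s²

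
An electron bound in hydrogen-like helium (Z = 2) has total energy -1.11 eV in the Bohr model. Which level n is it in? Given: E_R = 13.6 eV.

7

E_n = −E_R Z²/n² ⇒ n² = E_R Z²/(−E_n) = 13.6 × 2² / 1.11 ≈ 49.01
n = 7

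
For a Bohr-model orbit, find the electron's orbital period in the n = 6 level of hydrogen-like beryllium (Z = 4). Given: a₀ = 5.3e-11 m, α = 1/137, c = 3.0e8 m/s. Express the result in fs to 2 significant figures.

2.1 fs

r = n²a₀/Z = 6²·5.3e-11/4 = 4.8e-10 m
v = Zαc/n = 4·0.0073·3.0e8/6 = 1.5e6 m/s
T = 2πr/v = 2.1e-15 s = 2.1 fs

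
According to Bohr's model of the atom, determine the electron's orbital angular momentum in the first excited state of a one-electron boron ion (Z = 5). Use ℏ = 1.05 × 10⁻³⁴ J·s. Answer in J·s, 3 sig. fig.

L_n = nℏ = 2 × 1.05 × 10⁻³⁴ = 2.10 × 10⁻³⁴ J·s

2.10 × 10⁻³⁴ J·s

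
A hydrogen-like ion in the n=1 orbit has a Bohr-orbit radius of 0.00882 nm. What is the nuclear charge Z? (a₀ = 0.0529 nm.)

r_n = n²a₀/Z ⇒ Z = n²a₀/r = 1² × 0.0529 / 0.00882 ≈ 6.00
Z = 6

6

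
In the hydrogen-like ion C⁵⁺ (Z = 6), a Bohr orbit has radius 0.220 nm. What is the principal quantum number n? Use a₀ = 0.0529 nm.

5

r_n = n²a₀/Z ⇒ n² = rZ/a₀ = 0.220 × 6 / 0.0529 ≈ 24.95
n = 5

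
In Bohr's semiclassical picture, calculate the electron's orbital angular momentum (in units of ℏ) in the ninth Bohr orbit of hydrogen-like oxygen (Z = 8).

L_n = nℏ, so L/ℏ = n = 9.

9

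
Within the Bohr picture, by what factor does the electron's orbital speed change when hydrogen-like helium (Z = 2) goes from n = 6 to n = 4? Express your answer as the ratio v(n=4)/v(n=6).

v ∝ Z^1 · n^-1; with Z fixed, v ∝ n^-1.
v(n=4)/v(n=6) = (4/6)^-1 = 3/2

3/2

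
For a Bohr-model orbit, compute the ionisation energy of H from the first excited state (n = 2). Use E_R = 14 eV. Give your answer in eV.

3.5 eV

E_n = −E_R·Z²/n² = −14 × 1²/2² eV = -3.5 eV
Ionisation energy = −E_n = 3.5 eV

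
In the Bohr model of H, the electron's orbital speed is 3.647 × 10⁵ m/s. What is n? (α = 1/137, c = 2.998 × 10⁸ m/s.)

v_n = Zαc/n ⇒ n = Zαc/v = 1 × 0.007299 × 2.998 × 10⁸ / 3.647 × 10⁵ ≈ 6.00
n = 6

6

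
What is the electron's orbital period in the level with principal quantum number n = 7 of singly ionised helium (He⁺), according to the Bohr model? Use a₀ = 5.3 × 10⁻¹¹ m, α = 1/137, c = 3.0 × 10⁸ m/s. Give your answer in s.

r = n²a₀/Z = 7²·5.3 × 10⁻¹¹/2 = 1.3 × 10⁻⁹ m
v = Zαc/n = 2·0.0073·3.0 × 10⁸/7 = 6.3 × 10⁵ m/s
T = 2πr/v = 1.3 × 10⁻¹⁴ s

1.3 × 10⁻¹⁴ s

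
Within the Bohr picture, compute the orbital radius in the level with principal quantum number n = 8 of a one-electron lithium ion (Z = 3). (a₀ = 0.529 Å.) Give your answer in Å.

11.3 Å

r_n = n²a₀/Z = 8² × 0.529 / 3
    = 64 × 0.529 / 3 = 11.3 Å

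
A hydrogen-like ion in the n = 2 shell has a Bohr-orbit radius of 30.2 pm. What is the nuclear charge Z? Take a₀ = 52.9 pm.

r_n = n²a₀/Z ⇒ Z = n²a₀/r = 2² × 52.9 / 30.2 ≈ 7.01
Z = 7

7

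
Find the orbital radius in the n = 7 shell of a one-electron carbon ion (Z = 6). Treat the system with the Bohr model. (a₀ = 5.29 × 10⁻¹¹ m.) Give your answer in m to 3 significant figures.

4.32 × 10⁻¹⁰ m

r_n = n²a₀/Z = 7² × 5.29 × 10⁻¹¹ / 6
    = 49 × 5.29 × 10⁻¹¹ / 6 = 4.32 × 10⁻¹⁰ m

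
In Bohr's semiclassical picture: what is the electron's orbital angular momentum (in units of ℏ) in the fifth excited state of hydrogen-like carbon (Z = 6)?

6

L_n = nℏ, so L/ℏ = n = 6.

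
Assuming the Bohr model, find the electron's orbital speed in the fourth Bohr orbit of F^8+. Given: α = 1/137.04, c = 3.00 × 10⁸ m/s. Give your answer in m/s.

4.93 × 10⁶ m/s

v_n = Zαc/n = 9 × 0.00730 × 3.00 × 10⁸ / 4
    = 4.93 × 10⁶ m/s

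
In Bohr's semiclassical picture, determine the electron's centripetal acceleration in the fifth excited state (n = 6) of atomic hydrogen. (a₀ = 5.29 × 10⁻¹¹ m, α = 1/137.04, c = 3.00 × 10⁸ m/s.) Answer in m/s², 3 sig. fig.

r = n²a₀/Z = 1.90 × 10⁻⁹ m, v = Zαc/n = 3.65 × 10⁵ m/s
a = v²/r = (3.65 × 10⁵)² / 1.90 × 10⁻⁹ = 6.99 × 10¹⁹ m/s²

6.99 × 10¹⁹ m/s²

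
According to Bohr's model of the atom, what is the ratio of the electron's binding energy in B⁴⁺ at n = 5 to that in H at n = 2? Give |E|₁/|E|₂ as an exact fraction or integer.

4

|E| ∝ Z^2 · n^-2
|E|₁/|E|₂ = (5/1)^2 · (5/2)^-2 = 4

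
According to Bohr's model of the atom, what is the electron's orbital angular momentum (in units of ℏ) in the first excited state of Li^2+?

2

L_n = nℏ, so L/ℏ = n = 2.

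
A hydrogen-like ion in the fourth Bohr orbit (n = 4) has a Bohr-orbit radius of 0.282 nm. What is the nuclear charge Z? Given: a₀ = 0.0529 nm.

3

r_n = n²a₀/Z ⇒ Z = n²a₀/r = 4² × 0.0529 / 0.282 ≈ 3.00
Z = 3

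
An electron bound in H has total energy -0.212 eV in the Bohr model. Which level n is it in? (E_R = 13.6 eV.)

8

E_n = −E_R Z²/n² ⇒ n² = E_R Z²/(−E_n) = 13.6 × 1² / 0.212 ≈ 64.15
n = 8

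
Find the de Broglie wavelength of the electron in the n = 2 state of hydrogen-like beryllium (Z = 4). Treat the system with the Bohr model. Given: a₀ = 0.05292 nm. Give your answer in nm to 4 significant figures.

The Bohr quantisation condition is nλ = 2πr_n.
r_n = n²a₀/Z = 0.05292 nm
λ = 2πr_n/n = 2π·0.05292/2 = 0.1663 nm

0.1663 nm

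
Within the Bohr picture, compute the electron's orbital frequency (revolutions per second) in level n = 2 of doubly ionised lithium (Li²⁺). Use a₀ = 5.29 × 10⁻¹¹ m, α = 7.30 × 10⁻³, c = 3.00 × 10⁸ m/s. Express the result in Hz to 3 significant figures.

7.41 × 10¹⁵ Hz

r = n²a₀/Z = 7.05 × 10⁻¹¹ m, v = Zαc/n = 3.29 × 10⁶ m/s
f = v/(2πr) = 7.41 × 10¹⁵ Hz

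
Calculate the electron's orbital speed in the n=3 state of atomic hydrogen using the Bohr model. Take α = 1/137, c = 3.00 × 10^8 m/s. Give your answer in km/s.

v_n = Zαc/n = 1 × 0.00730 × 3.00 × 10^8 / 3
    = 730 km/s

730 km/s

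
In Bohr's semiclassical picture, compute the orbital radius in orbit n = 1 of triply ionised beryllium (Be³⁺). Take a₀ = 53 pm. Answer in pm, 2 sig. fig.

13 pm

r_n = n²a₀/Z = 1² × 53 / 4
    = 1 × 53 / 4 = 13 pm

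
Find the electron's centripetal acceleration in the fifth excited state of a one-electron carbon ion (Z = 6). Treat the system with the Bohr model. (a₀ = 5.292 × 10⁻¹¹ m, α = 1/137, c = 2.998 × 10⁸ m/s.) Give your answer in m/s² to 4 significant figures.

1.508 × 10²² m/s²

r = n²a₀/Z = 3.175 × 10⁻¹⁰ m, v = Zαc/n = 2.188 × 10⁶ m/s
a = v²/r = (2.188 × 10⁶)² / 3.175 × 10⁻¹⁰ = 1.508 × 10²² m/s²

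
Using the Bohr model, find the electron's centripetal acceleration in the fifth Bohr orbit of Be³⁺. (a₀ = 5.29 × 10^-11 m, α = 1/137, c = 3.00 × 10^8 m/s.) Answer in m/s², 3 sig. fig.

9.28 × 10^21 m/s²

r = n²a₀/Z = 3.31 × 10^-10 m, v = Zαc/n = 1.75 × 10^6 m/s
a = v²/r = (1.75 × 10^6)² / 3.31 × 10^-10 = 9.28 × 10^21 m/s²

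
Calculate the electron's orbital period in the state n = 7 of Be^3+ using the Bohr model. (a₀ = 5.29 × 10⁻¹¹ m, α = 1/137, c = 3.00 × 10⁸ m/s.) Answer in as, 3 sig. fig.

r = n²a₀/Z = 7²·5.29 × 10⁻¹¹/4 = 6.48 × 10⁻¹⁰ m
v = Zαc/n = 4·0.00730·3.00 × 10⁸/7 = 1.25 × 10⁶ m/s
T = 2πr/v = 3.25 × 10⁻¹⁵ s = 3250 as

3250 as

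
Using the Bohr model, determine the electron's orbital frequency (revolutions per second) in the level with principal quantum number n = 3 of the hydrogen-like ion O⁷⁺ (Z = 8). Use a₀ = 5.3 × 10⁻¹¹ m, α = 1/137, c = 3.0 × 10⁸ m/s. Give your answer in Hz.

r = n²a₀/Z = 6.0 × 10⁻¹¹ m, v = Zαc/n = 5.8 × 10⁶ m/s
f = v/(2πr) = 1.6 × 10¹⁶ Hz

1.6 × 10¹⁶ Hz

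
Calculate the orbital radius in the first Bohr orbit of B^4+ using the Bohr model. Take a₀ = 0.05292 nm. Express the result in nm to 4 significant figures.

0.01058 nm

r_n = n²a₀/Z = 1² × 0.05292 / 5
    = 1 × 0.05292 / 5 = 0.01058 nm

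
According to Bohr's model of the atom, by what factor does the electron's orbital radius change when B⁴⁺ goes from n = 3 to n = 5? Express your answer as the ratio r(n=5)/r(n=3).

25/9

r ∝ Z^-1 · n^2; with Z fixed, r ∝ n^2.
r(n=5)/r(n=3) = (5/3)^2 = 25/9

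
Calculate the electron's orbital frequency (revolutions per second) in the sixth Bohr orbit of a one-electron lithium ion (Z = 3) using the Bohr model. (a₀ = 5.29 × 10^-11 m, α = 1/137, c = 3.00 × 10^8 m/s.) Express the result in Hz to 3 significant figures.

2.75 × 10^14 Hz

r = n²a₀/Z = 6.35 × 10^-10 m, v = Zαc/n = 1.09 × 10^6 m/s
f = v/(2πr) = 2.75 × 10^14 Hz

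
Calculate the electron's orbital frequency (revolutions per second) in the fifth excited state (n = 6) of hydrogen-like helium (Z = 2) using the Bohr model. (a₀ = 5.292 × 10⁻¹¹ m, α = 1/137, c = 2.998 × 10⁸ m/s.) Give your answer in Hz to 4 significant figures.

r = n²a₀/Z = 9.526 × 10⁻¹⁰ m, v = Zαc/n = 7.294 × 10⁵ m/s
f = v/(2πr) = 1.219 × 10¹⁴ Hz

1.219 × 10¹⁴ Hz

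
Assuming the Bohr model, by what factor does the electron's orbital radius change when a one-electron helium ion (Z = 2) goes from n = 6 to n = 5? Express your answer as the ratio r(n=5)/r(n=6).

25/36

r ∝ Z^-1 · n^2; with Z fixed, r ∝ n^2.
r(n=5)/r(n=6) = (5/6)^2 = 25/36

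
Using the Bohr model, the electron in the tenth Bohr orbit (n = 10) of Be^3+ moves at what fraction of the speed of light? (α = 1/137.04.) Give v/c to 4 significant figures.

0.002919

v_n = Zαc/n, so v/c = Zα/n = 4 × 0.007297 / 10 = 0.002919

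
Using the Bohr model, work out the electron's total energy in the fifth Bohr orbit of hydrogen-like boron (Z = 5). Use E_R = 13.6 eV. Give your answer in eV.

-13.6 eV

E_n = −E_R·Z²/n² = −13.6 × 5²/5² = -13.6 eV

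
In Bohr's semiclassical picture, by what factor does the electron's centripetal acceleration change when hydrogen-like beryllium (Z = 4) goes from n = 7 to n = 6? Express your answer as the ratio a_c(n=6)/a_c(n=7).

a_c ∝ Z^3 · n^-4; with Z fixed, a_c ∝ n^-4.
a_c(n=6)/a_c(n=7) = (6/7)^-4 = 2401/1296

2401/1296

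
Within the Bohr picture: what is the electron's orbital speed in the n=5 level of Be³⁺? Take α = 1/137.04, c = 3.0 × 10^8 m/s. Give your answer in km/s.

v_n = Zαc/n = 4 × 0.0073 × 3.0 × 10^8 / 5
    = 1800 km/s

1800 km/s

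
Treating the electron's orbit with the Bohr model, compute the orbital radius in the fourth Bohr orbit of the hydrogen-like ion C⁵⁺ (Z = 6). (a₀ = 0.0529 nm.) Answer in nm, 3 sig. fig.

0.141 nm

r_n = n²a₀/Z = 4² × 0.0529 / 6
    = 16 × 0.0529 / 6 = 0.141 nm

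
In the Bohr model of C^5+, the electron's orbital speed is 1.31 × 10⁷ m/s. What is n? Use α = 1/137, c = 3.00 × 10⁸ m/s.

1

v_n = Zαc/n ⇒ n = Zαc/v = 6 × 0.00730 × 3.00 × 10⁸ / 1.31 × 10⁷ ≈ 1.00
n = 1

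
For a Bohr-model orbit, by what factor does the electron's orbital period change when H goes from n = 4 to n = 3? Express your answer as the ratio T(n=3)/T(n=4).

T ∝ Z^-2 · n^3; with Z fixed, T ∝ n^3.
T(n=3)/T(n=4) = (3/4)^3 = 27/64

27/64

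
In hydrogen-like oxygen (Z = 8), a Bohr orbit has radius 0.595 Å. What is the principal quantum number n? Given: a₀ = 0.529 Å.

r_n = n²a₀/Z ⇒ n² = rZ/a₀ = 0.595 × 8 / 0.529 ≈ 9.00
n = 3

3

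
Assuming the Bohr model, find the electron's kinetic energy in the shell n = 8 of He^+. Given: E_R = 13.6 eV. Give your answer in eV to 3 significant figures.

For a Coulomb orbit the virial theorem gives K = −E_n.
E_n = −E_R·Z²/n², so K = E_R·Z²/n² = 13.6 × 2²/8² = 0.850 eV

0.850 eV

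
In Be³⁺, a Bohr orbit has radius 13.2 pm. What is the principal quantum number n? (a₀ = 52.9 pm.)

1

r_n = n²a₀/Z ⇒ n² = rZ/a₀ = 13.2 × 4 / 52.9 ≈ 1.00
n = 1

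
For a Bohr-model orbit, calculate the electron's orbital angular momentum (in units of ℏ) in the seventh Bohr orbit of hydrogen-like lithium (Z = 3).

7

L_n = nℏ, so L/ℏ = n = 7.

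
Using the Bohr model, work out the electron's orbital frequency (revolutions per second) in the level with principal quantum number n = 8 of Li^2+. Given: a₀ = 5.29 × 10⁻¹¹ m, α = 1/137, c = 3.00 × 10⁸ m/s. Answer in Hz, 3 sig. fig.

1.16 × 10¹⁴ Hz

r = n²a₀/Z = 1.13 × 10⁻⁹ m, v = Zαc/n = 8.21 × 10⁵ m/s
f = v/(2πr) = 1.16 × 10¹⁴ Hz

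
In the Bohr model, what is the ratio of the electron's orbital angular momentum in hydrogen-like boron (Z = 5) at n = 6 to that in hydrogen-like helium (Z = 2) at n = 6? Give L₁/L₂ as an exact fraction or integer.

L = nℏ is independent of Z.
L₁/L₂ = n₁/n₂ = 6/6 = 1

1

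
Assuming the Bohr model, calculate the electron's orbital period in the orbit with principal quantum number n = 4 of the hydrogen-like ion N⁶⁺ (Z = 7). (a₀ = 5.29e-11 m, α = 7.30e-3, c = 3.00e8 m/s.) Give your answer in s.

1.98e-16 s

r = n²a₀/Z = 4²·5.29e-11/7 = 1.21e-10 m
v = Zαc/n = 7·0.00730·3.00e8/4 = 3.83e6 m/s
T = 2πr/v = 1.98e-16 s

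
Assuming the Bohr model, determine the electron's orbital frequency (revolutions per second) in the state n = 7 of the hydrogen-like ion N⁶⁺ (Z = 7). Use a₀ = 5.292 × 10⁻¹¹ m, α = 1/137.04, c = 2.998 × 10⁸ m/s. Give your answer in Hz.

9.399 × 10¹⁴ Hz

r = n²a₀/Z = 3.704 × 10⁻¹⁰ m, v = Zαc/n = 2.188 × 10⁶ m/s
f = v/(2πr) = 9.399 × 10¹⁴ Hz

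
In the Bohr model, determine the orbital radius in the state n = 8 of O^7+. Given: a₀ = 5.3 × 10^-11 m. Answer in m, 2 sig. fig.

r_n = n²a₀/Z = 8² × 5.3 × 10^-11 / 8
    = 64 × 5.3 × 10^-11 / 8 = 4.2 × 10^-10 m

4.2 × 10^-10 m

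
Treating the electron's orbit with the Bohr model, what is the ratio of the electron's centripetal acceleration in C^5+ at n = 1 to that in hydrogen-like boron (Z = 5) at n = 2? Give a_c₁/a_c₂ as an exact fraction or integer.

a_c ∝ Z^3 · n^-4
a_c₁/a_c₂ = (6/5)^3 · (1/2)^-4 = 3456/125

3456/125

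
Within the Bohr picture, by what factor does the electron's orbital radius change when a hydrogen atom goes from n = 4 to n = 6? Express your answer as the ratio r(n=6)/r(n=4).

9/4

r ∝ Z^-1 · n^2; with Z fixed, r ∝ n^2.
r(n=6)/r(n=4) = (6/4)^2 = 9/4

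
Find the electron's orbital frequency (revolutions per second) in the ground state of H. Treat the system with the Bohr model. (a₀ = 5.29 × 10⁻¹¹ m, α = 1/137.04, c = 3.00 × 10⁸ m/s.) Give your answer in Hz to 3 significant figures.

6.59 × 10¹⁵ Hz

r = n²a₀/Z = 5.29 × 10⁻¹¹ m, v = Zαc/n = 2.19 × 10⁶ m/s
f = v/(2πr) = 6.59 × 10¹⁵ Hz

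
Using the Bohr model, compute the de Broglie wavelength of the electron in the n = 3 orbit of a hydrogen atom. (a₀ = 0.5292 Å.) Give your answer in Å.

The Bohr quantisation condition is nλ = 2πr_n.
r_n = n²a₀/Z = 4.763 Å
λ = 2πr_n/n = 2π·4.763/3 = 9.975 Å

9.975 Å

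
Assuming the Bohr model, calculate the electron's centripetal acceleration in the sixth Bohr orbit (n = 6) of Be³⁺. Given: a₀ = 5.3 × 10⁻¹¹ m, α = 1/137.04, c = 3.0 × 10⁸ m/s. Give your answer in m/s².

r = n²a₀/Z = 4.8 × 10⁻¹⁰ m, v = Zαc/n = 1.5 × 10⁶ m/s
a = v²/r = (1.5 × 10⁶)² / 4.8 × 10⁻¹⁰ = 4.5 × 10²¹ m/s²

4.5 × 10²¹ m/s²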